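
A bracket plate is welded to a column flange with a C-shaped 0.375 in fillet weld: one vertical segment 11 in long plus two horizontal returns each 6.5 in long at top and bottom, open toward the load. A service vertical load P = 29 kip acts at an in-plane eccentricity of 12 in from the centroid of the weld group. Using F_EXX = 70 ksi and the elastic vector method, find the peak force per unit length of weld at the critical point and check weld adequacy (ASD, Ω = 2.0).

Total weld length L_w = 24 in. Treat welds as unit-width lines.
Centroid: x̄ = 2×6.5×3.25 / 24 = 1.76 in from the vertical weld.
Polar moment about centroid: J = I_x + I_y = [11³/12 + 2×6.5×5.5²] + [11×1.76² + 2(6.5³/12 + 6.5×1.49²)] = 612.9 in³.
Direct shear f_v = P/L_w = 29 / 24 = 1.208 kip/in (vertical).
Torsion M = P·e = 29 × 12 = 348 kip·in.
Critical point at (x, y) = (4.74, 5.5) from centroid. f_tx = M·y/J = 3.123 kip/in; f_ty = M·x/J = 2.691 kip/in.
Resultant f_max = √[f_tx² + (f_v + f_ty)²] = √[3.123² + (1.208 + 2.691)²] = 4.996 kip/in.
Capacity per unit length: r_n/Ω = (1/2.0) × 0.6 × 70 × (0.707 × 0.375) = 5.568 kip/in.
4.996 ≤ 5.568 → adequate.

f_max ≈ 5 kip/in; adequate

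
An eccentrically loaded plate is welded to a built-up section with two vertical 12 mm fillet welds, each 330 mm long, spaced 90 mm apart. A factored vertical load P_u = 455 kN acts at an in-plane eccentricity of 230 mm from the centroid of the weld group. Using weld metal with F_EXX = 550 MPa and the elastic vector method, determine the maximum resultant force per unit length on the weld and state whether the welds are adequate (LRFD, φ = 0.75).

f_max ≈ 2710 N/mm; NOT adequate

Total weld length L_w = 660 mm. Treat welds as unit-width lines.
Polar moment about centroid: J = 2[d³/12 + d(b/2)²] = 2[330³/12 + 330×45²] = 7326000 mm³.
Direct shear f_v = P/L_w = 455×10³ / 660 = 689.4 N/mm (vertical).
Torsion M = P·e = 455×10³ × 230 = 104650000 N·mm.
Critical point at (x, y) = (45, 165) from centroid. f_tx = M·y/J = 2357 N/mm; f_ty = M·x/J = 642.8 N/mm.
Resultant f_max = √[f_tx² + (f_v + f_ty)²] = √[2357² + (689.4 + 642.8)²] = 2707 N/mm.
Capacity per unit length: φr_n = 0.75 × 0.6 × 550 × (0.707 × 12) = 2100 N/mm.
2707 > 2100 → NOT adequate.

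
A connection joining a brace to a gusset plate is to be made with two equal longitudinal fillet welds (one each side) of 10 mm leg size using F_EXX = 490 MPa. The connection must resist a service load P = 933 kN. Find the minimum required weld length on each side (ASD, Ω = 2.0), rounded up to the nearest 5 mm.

Throat t_e = 0.707 × 10 = 7.07 mm.
r_n/Ω = (0.6 × 490 × 7.07) / 2.0 = 1039 N/mm = 1.039 kN/mm.
L_req = P / (r_n/Ω) = 933 / 1.039 = 897.7 mm total.
Per side: 897.7 / 2 = 448.9 mm.
Round up → use L = 450 mm on each side.

L = 450 mm on each side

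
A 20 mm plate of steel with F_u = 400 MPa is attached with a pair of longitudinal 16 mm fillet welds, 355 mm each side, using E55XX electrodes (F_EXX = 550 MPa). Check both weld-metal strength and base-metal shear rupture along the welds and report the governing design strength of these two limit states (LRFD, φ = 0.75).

t_e = 0.707 × 16 = 11.31 mm; L = 710 mm.
Weld metal: φR_n = 0.75 × 0.6 × 550 × 11.31 × 710 × 10⁻³ = 1988 kN.
Base metal (shear rupture): φR_n = 0.75 × 0.6 × 400 × 20 × 710 × 10⁻³ = 2556 kN.
Governing: weld metal.

φR_n ≈ 1990 kN (weld metal governs)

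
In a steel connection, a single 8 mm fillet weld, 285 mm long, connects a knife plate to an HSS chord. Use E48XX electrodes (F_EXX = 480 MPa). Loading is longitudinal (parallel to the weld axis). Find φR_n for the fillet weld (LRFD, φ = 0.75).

Effective throat t_e = 0.707 × 8 = 5.656 mm.
Total length L = 285 mm; A_we = 5.656 × 285 = 1612 mm².
F_nw = 0.6 F_EXX = 0.6 × 480 = 288 MPa.
φR_n = 0.75 × 288 × 1612 × 10⁻³ = 348.2 kN.

φR_n ≈ 348 kN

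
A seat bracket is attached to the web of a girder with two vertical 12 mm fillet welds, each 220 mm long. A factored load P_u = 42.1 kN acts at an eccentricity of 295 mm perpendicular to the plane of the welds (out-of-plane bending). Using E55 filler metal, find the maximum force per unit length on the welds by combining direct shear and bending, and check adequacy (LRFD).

E55XX → F_EXX = 550 MPa.
L_w = 2 × 220 = 440 mm; section modulus (unit throat) S = 2 × L²/6 = 16130 mm².
Direct shear f_v = P/L_w = 42.1×10³/440 = 95.68 N/mm.
Moment M = P × e = 42.1×10³ × 295 = 12420000 N·mm; bending f_b = M/S = 769.8 N/mm.
f_max = √(f_v² + f_b²) = √(95.68² + 769.8²) = 775.7 N/mm.
φr_n = 0.75 × 0.6 × 550 × (0.707 × 12) = 2100 N/mm → adequate.

f_max ≈ 776 N/mm; adequate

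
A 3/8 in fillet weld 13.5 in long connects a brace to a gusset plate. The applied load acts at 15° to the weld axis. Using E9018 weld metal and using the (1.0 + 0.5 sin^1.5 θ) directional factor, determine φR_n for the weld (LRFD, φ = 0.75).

E90XX → F_EXX = 90 ksi.
t_e = 0.707 × 0.375 = 0.2651 in; A_we = 0.2651 × 13.5 = 3.579 in².
Directional factor: 1.0 + 0.5 sin^1.5(15°) = 1.066.
F_nw = 0.6 × 90 × 1.066 = 57.56 ksi.
φR_n = 0.75 × 57.56 × 3.579 = 154.5 kip.

φR_n ≈ 155 kip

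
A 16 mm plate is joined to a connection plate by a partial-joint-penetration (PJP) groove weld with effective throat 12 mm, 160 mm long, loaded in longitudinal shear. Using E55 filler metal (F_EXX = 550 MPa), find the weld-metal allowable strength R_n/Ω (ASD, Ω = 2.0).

R_n/Ω ≈ 317 kN

Effective throat (given) t_e = 12 mm.
A_we = 12 × 160 = 1920 mm².
F_nw = 0.6 F_EXX = 330 MPa.
R_n/Ω = (330 × 1920) / 2.0 × 10⁻³ = 316.8 kN.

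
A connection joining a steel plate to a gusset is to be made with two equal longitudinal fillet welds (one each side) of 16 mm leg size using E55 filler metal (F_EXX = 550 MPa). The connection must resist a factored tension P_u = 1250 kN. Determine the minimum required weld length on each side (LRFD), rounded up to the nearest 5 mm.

Throat t_e = 0.707 × 16 = 11.31 mm.
φr_n = 0.75 × 0.6 × 550 × 11.31 × 10⁻³ = 2.8 kN/mm.
L_req = P_u / φr_n = 1250 / 2.8 = 446.5 mm total.
Per side: 446.5 / 2 = 223.2 mm.
Round up → use L = 225 mm on each side.

L = 225 mm on each side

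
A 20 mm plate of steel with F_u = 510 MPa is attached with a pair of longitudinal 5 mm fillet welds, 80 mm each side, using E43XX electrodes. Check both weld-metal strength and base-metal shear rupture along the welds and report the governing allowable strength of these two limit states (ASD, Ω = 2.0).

R_n/Ω ≈ 73 kN (weld metal governs)

E43XX → F_EXX = 430 MPa.
t_e = 0.707 × 5 = 3.535 mm; L = 160 mm.
Weld metal: R_n/Ω = (1/2.0) × 0.6 × 430 × 3.535 × 160 × 10⁻³ = 72.96 kN.
Base metal (shear rupture): R_n/Ω = (1/2.0) × 0.6 × 510 × 20 × 160 × 10⁻³ = 489.6 kN.
Governing: weld metal.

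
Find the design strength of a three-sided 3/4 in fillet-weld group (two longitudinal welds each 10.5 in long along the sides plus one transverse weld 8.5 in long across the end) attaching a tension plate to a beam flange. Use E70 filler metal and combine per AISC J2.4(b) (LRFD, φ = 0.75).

φR_n ≈ 511 kip

E70XX → F_EXX = 70 ksi.
t_e = 0.707 × 0.75 = 0.5302 in.
R_nwl = 0.6 × 70 × 0.5302 × 21 = 467.7 kip (longitudinal, 2 welds).
R_nwt = 0.6 × 70 × 0.5302 × 8.5 = 189.3 kip (transverse, base value).
(i) R_nwl + R_nwt = 657 kip; (ii) 0.85 R_nwl + 1.5 R_nwt = 681.5 kip.
R_n = max = 681.5 kip [governs: (ii)]; φR_n = 511.1 kip.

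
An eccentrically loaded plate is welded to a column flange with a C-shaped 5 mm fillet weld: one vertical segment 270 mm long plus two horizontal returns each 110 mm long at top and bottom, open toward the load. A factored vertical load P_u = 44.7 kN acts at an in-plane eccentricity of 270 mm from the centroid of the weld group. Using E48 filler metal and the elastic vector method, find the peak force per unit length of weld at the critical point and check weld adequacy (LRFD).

f_max ≈ 366 N/mm; adequate

E48XX → F_EXX = 480 MPa.
Total weld length L_w = 490 mm. Treat welds as unit-width lines.
Centroid: x̄ = 2×110×55 / 490 = 24.69 mm from the vertical weld.
Polar moment about centroid: J = I_x + I_y = [270³/12 + 2×110×135²] + [270×24.69² + 2(110³/12 + 110×30.31²)] = 6238000 mm³.
Direct shear f_v = P/L_w = 44.7×10³ / 490 = 91.22 N/mm (vertical).
Torsion M = P·e = 44.7×10³ × 270 = 12069000 N·mm.
Critical point at (x, y) = (85.31, 135) from centroid. f_tx = M·y/J = 261.2 N/mm; f_ty = M·x/J = 165 N/mm.
Resultant f_max = √[f_tx² + (f_v + f_ty)²] = √[261.2² + (91.22 + 165)²] = 365.9 N/mm.
Capacity per unit length: φr_n = 0.75 × 0.6 × 480 × (0.707 × 5) = 763.6 N/mm.
365.9 ≤ 763.6 → adequate.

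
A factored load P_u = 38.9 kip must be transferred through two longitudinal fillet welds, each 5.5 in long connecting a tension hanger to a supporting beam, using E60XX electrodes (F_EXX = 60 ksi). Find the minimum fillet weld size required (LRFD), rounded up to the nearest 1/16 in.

w = 3/16 in

Total weld length L = 11 in.
Required throat t_e = P_u / (φ × 0.6 F_EXX × L) = 38.9 / (0.75 × 0.6 × 60 × 11) = 0.131 in.
Required leg w = t_e / 0.707 = 0.1853 in → use 3/16 in.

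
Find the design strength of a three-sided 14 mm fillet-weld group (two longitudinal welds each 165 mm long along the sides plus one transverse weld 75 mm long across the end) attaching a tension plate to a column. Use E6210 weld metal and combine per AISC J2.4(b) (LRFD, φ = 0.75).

E62XX → F_EXX = 620 MPa.
t_e = 0.707 × 14 = 9.898 mm.
R_nwl = 0.6 × 620 × 9.898 × 330 × 10⁻³ = 1215 kN (longitudinal, 2 welds).
R_nwt = 0.6 × 620 × 9.898 × 75 × 10⁻³ = 276.2 kN (transverse, base value).
(i) R_nwl + R_nwt = 1491 kN; (ii) 0.85 R_nwl + 1.5 R_nwt = 1447 kN.
R_n = max = 1491 kN [governs: (i)]; φR_n = 1118 kN.

φR_n ≈ 1120 kN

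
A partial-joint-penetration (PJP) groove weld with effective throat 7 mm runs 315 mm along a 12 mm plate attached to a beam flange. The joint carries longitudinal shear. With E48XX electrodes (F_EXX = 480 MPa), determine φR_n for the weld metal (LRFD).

Effective throat (given) t_e = 7 mm.
A_we = 7 × 315 = 2205 mm².
F_nw = 0.6 F_EXX = 288 MPa.
φR_n = 0.75 × 288 × 2205 × 10⁻³ = 476.3 kN.

φR_n ≈ 476 kN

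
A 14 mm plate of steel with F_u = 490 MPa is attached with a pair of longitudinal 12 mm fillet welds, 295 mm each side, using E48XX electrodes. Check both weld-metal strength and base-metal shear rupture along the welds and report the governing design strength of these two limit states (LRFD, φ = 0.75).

E48XX → F_EXX = 480 MPa.
t_e = 0.707 × 12 = 8.484 mm; L = 590 mm.
Weld metal: φR_n = 0.75 × 0.6 × 480 × 8.484 × 590 × 10⁻³ = 1081 kN.
Base metal (shear rupture): φR_n = 0.75 × 0.6 × 490 × 14 × 590 × 10⁻³ = 1821 kN.
Governing: weld metal.

φR_n ≈ 1080 kN (weld metal governs)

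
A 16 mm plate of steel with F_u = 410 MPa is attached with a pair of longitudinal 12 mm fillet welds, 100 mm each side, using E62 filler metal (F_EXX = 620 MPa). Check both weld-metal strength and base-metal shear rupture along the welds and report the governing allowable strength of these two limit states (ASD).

t_e = 0.707 × 12 = 8.484 mm; L = 200 mm.
Weld metal: R_n/Ω = (1/2.0) × 0.6 × 620 × 8.484 × 200 × 10⁻³ = 315.6 kN.
Base metal (shear rupture): R_n/Ω = (1/2.0) × 0.6 × 410 × 16 × 200 × 10⁻³ = 393.6 kN.
Governing: weld metal.

R_n/Ω ≈ 316 kN (weld metal governs)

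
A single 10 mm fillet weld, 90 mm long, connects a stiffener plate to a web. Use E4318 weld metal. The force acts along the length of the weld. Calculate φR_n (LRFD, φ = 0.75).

φR_n ≈ 123 kN

E43XX → F_EXX = 430 MPa.
Effective throat t_e = 0.707 × 10 = 7.07 mm.
Total length L = 90 mm; A_we = 7.07 × 90 = 636.3 mm².
F_nw = 0.6 F_EXX = 0.6 × 430 = 258 MPa.
φR_n = 0.75 × 258 × 636.3 × 10⁻³ = 123.1 kN.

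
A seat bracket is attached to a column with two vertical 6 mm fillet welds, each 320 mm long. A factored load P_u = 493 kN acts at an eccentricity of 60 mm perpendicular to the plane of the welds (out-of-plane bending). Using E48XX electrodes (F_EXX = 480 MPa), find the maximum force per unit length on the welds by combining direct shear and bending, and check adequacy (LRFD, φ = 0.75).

L_w = 2 × 320 = 640 mm; section modulus (unit throat) S = 2 × L²/6 = 34130 mm².
Direct shear f_v = P/L_w = 493×10³/640 = 770.3 N/mm.
Moment M = P × e = 493×10³ × 60 = 29580000 N·mm; bending f_b = M/S = 866.6 N/mm.
f_max = √(f_v² + f_b²) = √(770.3² + 866.6²) = 1159 N/mm.
φr_n = 0.75 × 0.6 × 480 × (0.707 × 6) = 916.3 N/mm → NOT adequate.

f_max ≈ 1160 N/mm; NOT adequate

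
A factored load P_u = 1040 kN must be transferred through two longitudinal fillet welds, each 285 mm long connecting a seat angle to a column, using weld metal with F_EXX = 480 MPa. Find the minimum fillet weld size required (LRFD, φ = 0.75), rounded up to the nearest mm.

Total weld length L = 570 mm.
Required throat t_e = P_u / (φ × 0.6 F_EXX × L) = 1040 / (0.75 × 0.6 × 480 × 570 × 10⁻³) = 8.447 mm.
Required leg w = t_e / 0.707 = 11.95 mm → use 12 mm.

w = 12 mm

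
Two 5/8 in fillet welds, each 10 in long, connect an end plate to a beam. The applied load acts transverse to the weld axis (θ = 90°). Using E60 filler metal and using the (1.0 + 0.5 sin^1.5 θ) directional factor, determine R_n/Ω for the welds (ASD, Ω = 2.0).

R_n/Ω ≈ 239 kips

E60XX → F_EXX = 60 ksi.
t_e = 0.707 × 0.625 = 0.4419 in; A_we = 0.4419 × 20 = 8.837 in².
Directional factor: 1.0 + 0.5 sin^1.5(90°) = 1.5.
F_nw = 0.6 × 60 × 1.5 = 54 ksi.
R_n/Ω = (54 × 8.837) / 2.0 = 238.6 kips.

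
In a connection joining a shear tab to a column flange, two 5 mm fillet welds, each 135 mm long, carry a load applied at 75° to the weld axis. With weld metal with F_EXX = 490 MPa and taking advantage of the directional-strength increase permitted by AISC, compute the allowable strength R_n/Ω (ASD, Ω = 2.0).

t_e = 0.707 × 5 = 3.535 mm; A_we = 3.535 × 270 = 954.4 mm².
Directional factor: 1.0 + 0.5 sin^1.5(75°) = 1.475.
F_nw = 0.6 × 490 × 1.475 = 433.6 MPa.
R_n/Ω = (433.6 × 954.4) / 2.0 × 10⁻³ = 206.9 kN.

R_n/Ω ≈ 207 kN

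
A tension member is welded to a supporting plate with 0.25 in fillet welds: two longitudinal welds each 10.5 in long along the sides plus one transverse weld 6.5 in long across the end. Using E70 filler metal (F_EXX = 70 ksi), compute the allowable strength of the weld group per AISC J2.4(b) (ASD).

R_n/Ω ≈ 102 kips

t_e = 0.707 × 0.25 = 0.1767 in.
R_nwl = 0.6 × 70 × 0.1767 × 21 = 155.9 kips (longitudinal, 2 welds).
R_nwt = 0.6 × 70 × 0.1767 × 6.5 = 48.25 kips (transverse, base value).
(i) R_nwl + R_nwt = 204.1 kips; (ii) 0.85 R_nwl + 1.5 R_nwt = 204.9 kips.
R_n = max = 204.9 kips [governs: (ii)]; R_n/Ω = 102.4 kips.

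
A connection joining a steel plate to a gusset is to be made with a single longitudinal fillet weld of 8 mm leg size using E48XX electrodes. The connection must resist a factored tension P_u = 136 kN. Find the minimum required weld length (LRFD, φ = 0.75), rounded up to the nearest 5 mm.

L = 115 mm

E48XX → F_EXX = 480 MPa.
Throat t_e = 0.707 × 8 = 5.656 mm.
φr_n = 0.75 × 0.6 × 480 × 5.656 × 10⁻³ = 1.222 kN/mm.
L_req = P_u / φr_n = 136 / 1.222 = 111.3 mm total.
Round up → use L = 115 mm.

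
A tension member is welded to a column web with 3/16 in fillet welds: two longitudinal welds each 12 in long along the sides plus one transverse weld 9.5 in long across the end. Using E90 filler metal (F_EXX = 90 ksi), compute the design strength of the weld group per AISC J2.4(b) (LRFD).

φR_n ≈ 186 kips

t_e = 0.707 × 0.1875 = 0.1326 in.
R_nwl = 0.6 × 90 × 0.1326 × 24 = 171.8 kips (longitudinal, 2 welds).
R_nwt = 0.6 × 90 × 0.1326 × 9.5 = 68 kips (transverse, base value).
(i) R_nwl + R_nwt = 239.8 kips; (ii) 0.85 R_nwl + 1.5 R_nwt = 248 kips.
R_n = max = 248 kips [governs: (ii)]; φR_n = 186 kips.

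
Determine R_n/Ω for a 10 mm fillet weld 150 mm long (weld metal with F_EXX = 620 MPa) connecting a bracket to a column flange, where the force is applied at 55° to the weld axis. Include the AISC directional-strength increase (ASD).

R_n/Ω ≈ 270 kN

t_e = 0.707 × 10 = 7.07 mm; A_we = 7.07 × 150 = 1060 mm².
Directional factor: 1.0 + 0.5 sin^1.5(55°) = 1.371.
F_nw = 0.6 × 620 × 1.371 = 509.9 MPa.
R_n/Ω = (509.9 × 1060) / 2.0 × 10⁻³ = 270.4 kN.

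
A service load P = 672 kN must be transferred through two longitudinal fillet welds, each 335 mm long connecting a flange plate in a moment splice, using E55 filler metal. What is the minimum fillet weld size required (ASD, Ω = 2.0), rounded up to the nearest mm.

E55XX → F_EXX = 550 MPa.
Total weld length L = 670 mm.
Required throat t_e = P × Ω / (0.6 F_EXX × L) = 672 × 2.0 / (0.6 × 550 × 670 × 10⁻³) = 6.079 mm.
Required leg w = t_e / 0.707 = 8.598 mm → use 9 mm.

w = 9 mm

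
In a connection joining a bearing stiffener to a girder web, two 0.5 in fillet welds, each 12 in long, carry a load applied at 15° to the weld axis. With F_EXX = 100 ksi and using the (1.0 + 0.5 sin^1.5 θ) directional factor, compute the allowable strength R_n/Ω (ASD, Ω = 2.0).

t_e = 0.707 × 0.5 = 0.3535 in; A_we = 0.3535 × 24 = 8.484 in².
Directional factor: 1.0 + 0.5 sin^1.5(15°) = 1.066.
F_nw = 0.6 × 100 × 1.066 = 63.95 ksi.
R_n/Ω = (63.95 × 8.484) / 2.0 = 271.3 kips.

R_n/Ω ≈ 271 kips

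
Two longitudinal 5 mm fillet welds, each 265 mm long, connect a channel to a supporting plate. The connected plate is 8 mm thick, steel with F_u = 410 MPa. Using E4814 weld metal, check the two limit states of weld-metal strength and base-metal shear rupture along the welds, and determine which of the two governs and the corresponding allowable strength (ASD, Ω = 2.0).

R_n/Ω ≈ 270 kN (weld metal governs)

E48XX → F_EXX = 480 MPa.
t_e = 0.707 × 5 = 3.535 mm; L = 530 mm.
Weld metal: R_n/Ω = (1/2.0) × 0.6 × 480 × 3.535 × 530 × 10⁻³ = 269.8 kN.
Base metal (shear rupture): R_n/Ω = (1/2.0) × 0.6 × 410 × 8 × 530 × 10⁻³ = 521.5 kN.
Governing: weld metal.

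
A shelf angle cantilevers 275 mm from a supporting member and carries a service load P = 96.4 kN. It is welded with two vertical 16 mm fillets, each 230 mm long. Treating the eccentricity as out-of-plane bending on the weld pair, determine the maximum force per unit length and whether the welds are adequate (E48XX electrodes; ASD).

f_max ≈ 1520 N/mm; adequate

E48XX → F_EXX = 480 MPa.
L_w = 2 × 230 = 460 mm; section modulus (unit throat) S = 2 × L²/6 = 17630 mm².
Direct shear f_v = P/L_w = 96.4×10³/460 = 209.6 N/mm.
Moment M = P × e = 96.4×10³ × 275 = 26510000 N·mm; bending f_b = M/S = 1503 N/mm.
f_max = √(f_v² + f_b²) = √(209.6² + 1503²) = 1518 N/mm.
r_n/Ω = (1/2.0) × 0.6 × 480 × (0.707 × 16) = 1629 N/mm → adequate.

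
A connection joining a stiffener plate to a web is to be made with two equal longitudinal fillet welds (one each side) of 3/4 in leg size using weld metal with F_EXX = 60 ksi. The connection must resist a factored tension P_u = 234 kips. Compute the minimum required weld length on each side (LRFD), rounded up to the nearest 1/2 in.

Throat t_e = 0.707 × 0.75 = 0.5302 in.
φr_n = 0.75 × 0.6 × 60 × 0.5302 = 14.32 kips/in.
L_req = P_u / φr_n = 234 / 14.32 = 16.34 in total.
Per side: 16.34 / 2 = 8.172 in.
Round up → use L = 8.5 in on each side.

L = 8.5 in on each side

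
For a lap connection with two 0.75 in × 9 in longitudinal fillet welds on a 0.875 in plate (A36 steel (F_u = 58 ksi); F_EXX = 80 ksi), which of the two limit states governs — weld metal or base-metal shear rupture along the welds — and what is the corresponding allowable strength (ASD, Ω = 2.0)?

R_n/Ω ≈ 229 kips (weld metal governs)

t_e = 0.707 × 0.75 = 0.5302 in; L = 18 in.
Weld metal: R_n/Ω = (1/2.0) × 0.6 × 80 × 0.5302 × 18 = 229.1 kips.
Base metal (shear rupture): R_n/Ω = (1/2.0) × 0.6 × 58 × 0.875 × 18 = 274 kips.
Governing: weld metal.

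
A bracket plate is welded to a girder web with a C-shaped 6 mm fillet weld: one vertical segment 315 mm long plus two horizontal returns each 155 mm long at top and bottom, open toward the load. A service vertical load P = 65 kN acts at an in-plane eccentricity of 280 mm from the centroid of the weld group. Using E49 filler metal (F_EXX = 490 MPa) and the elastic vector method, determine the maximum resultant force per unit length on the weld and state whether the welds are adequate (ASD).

f_max ≈ 372 N/mm; adequate

Total weld length L_w = 625 mm. Treat welds as unit-width lines.
Centroid: x̄ = 2×155×77.5 / 625 = 38.44 mm from the vertical weld.
Polar moment about centroid: J = I_x + I_y = [315³/12 + 2×155×157.5²] + [315×38.44² + 2(155³/12 + 155×39.06²)] = 11850000 mm³.
Direct shear f_v = P/L_w = 65×10³ / 625 = 104 N/mm (vertical).
Torsion M = P·e = 65×10³ × 280 = 18200000 N·mm.
Critical point at (x, y) = (116.6, 157.5) from centroid. f_tx = M·y/J = 241.8 N/mm; f_ty = M·x/J = 179 N/mm.
Resultant f_max = √[f_tx² + (f_v + f_ty)²] = √[241.8² + (104 + 179)²] = 372.2 N/mm.
Capacity per unit length: r_n/Ω = (1/2.0) × 0.6 × 490 × (0.707 × 6) = 623.6 N/mm.
372.2 ≤ 623.6 → adequate.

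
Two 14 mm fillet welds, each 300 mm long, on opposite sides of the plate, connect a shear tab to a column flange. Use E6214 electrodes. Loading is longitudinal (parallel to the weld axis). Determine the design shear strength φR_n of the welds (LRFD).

φR_n ≈ 1660 kN

E62XX → F_EXX = 620 MPa.
Effective throat t_e = 0.707 × 14 = 9.898 mm.
Total length L = 600 mm; A_we = 9.898 × 600 = 5939 mm².
F_nw = 0.6 F_EXX = 0.6 × 620 = 372 MPa.
φR_n = 0.75 × 372 × 5939 × 10⁻³ = 1657 kN.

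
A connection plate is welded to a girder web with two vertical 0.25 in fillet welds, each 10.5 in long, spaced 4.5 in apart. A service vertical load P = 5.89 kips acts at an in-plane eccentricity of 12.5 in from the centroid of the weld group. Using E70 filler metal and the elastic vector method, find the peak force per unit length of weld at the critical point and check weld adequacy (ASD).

f_max ≈ 1.54 kip/in; adequate

E70XX → F_EXX = 70 ksi.
Total weld length L_w = 21 in. Treat welds as unit-width lines.
Polar moment about centroid: J = 2[d³/12 + d(b/2)²] = 2[10.5³/12 + 10.5×2.25²] = 299.2 in³.
Direct shear f_v = P/L_w = 5.89 / 21 = 0.2805 kip/in (vertical).
Torsion M = P·e = 5.89 × 12.5 = 73.625 kip·in.
Critical point at (x, y) = (2.25, 5.25) from centroid. f_tx = M·y/J = 1.292 kip/in; f_ty = M·x/J = 0.5536 kip/in.
Resultant f_max = √[f_tx² + (f_v + f_ty)²] = √[1.292² + (0.2805 + 0.5536)²] = 1.538 kip/in.
Capacity per unit length: r_n/Ω = (1/2.0) × 0.6 × 70 × (0.707 × 0.25) = 3.712 kip/in.
1.538 ≤ 3.712 → adequate.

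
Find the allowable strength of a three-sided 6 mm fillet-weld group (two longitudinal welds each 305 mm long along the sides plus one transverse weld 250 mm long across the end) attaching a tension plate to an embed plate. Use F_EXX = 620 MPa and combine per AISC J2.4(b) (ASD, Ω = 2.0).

R_n/Ω ≈ 705 kN

t_e = 0.707 × 6 = 4.242 mm.
R_nwl = 0.6 × 620 × 4.242 × 610 × 10⁻³ = 962.6 kN (longitudinal, 2 welds).
R_nwt = 0.6 × 620 × 4.242 × 250 × 10⁻³ = 394.5 kN (transverse, base value).
(i) R_nwl + R_nwt = 1357 kN; (ii) 0.85 R_nwl + 1.5 R_nwt = 1410 kN.
R_n = max = 1410 kN [governs: (ii)]; R_n/Ω = 705 kN.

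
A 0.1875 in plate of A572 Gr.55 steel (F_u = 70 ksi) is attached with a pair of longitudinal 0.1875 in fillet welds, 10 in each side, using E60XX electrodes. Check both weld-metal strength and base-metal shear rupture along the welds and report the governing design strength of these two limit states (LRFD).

E60XX → F_EXX = 60 ksi.
t_e = 0.707 × 0.1875 = 0.1326 in; L = 20 in.
Weld metal: φR_n = 0.75 × 0.6 × 60 × 0.1326 × 20 = 71.58 kips.
Base metal (shear rupture): φR_n = 0.75 × 0.6 × 70 × 0.1875 × 20 = 118.1 kips.
Governing: weld metal.

φR_n ≈ 71.6 kips (weld metal governs)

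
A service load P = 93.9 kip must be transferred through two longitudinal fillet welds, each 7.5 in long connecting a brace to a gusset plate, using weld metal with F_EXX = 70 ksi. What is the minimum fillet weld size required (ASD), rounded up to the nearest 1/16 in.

w = 7/16 in

Total weld length L = 15 in.
Required throat t_e = P × Ω / (0.6 F_EXX × L) = 93.9 × 2.0 / (0.6 × 70 × 15) = 0.2981 in.
Required leg w = t_e / 0.707 = 0.4216 in → use 7/16 in.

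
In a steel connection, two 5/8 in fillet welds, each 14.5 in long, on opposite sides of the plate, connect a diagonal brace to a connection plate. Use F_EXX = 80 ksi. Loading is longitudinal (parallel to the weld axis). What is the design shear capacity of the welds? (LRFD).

φR_n ≈ 461 kip

Effective throat t_e = 0.707 × 0.625 = 0.4419 in.
Total length L = 29 in; A_we = 0.4419 × 29 = 12.81 in².
F_nw = 0.6 F_EXX = 0.6 × 80 = 48 ksi.
φR_n = 0.75 × 48 × 12.81 = 461.3 kip.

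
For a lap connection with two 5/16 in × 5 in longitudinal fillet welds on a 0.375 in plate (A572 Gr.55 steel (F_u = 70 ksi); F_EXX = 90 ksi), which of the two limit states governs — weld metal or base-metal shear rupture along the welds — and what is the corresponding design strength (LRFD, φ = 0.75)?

φR_n ≈ 89.5 kips (weld metal governs)

t_e = 0.707 × 0.3125 = 0.2209 in; L = 10 in.
Weld metal: φR_n = 0.75 × 0.6 × 90 × 0.2209 × 10 = 89.48 kips.
Base metal (shear rupture): φR_n = 0.75 × 0.6 × 70 × 0.375 × 10 = 118.1 kips.
Governing: weld metal.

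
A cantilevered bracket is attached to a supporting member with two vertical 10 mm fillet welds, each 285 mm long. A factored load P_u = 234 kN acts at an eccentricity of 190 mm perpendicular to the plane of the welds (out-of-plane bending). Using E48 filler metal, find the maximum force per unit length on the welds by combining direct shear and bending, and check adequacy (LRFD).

f_max ≈ 1690 N/mm; NOT adequate

E48XX → F_EXX = 480 MPa.
L_w = 2 × 285 = 570 mm; section modulus (unit throat) S = 2 × L²/6 = 27080 mm².
Direct shear f_v = P/L_w = 234×10³/570 = 410.5 N/mm.
Moment M = P × e = 234×10³ × 190 = 44460000 N·mm; bending f_b = M/S = 1642 N/mm.
f_max = √(f_v² + f_b²) = √(410.5² + 1642²) = 1693 N/mm.
φr_n = 0.75 × 0.6 × 480 × (0.707 × 10) = 1527 N/mm → NOT adequate.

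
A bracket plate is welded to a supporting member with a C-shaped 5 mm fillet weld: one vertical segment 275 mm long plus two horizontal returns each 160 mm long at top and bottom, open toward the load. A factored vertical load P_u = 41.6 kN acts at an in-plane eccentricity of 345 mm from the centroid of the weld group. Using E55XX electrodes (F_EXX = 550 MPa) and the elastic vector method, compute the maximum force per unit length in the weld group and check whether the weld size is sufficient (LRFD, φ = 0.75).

Total weld length L_w = 595 mm. Treat welds as unit-width lines.
Centroid: x̄ = 2×160×80 / 595 = 43.03 mm from the vertical weld.
Polar moment about centroid: J = I_x + I_y = [275³/12 + 2×160×137.5²] + [275×43.03² + 2(160³/12 + 160×36.97²)] = 9412000 mm³.
Direct shear f_v = P/L_w = 41.6×10³ / 595 = 69.92 N/mm (vertical).
Torsion M = P·e = 41.6×10³ × 345 = 14352000 N·mm.
Critical point at (x, y) = (117, 137.5) from centroid. f_tx = M·y/J = 209.7 N/mm; f_ty = M·x/J = 178.4 N/mm.
Resultant f_max = √[f_tx² + (f_v + f_ty)²] = √[209.7² + (69.92 + 178.4)²] = 325 N/mm.
Capacity per unit length: φr_n = 0.75 × 0.6 × 550 × (0.707 × 5) = 874.9 N/mm.
325 ≤ 874.9 → adequate.

f_max ≈ 325 N/mm; adequate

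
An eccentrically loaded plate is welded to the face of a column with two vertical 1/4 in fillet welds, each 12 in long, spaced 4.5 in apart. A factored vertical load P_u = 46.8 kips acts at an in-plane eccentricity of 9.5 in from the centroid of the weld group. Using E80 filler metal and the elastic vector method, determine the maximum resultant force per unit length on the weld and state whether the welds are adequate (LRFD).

f_max ≈ 7.86 kip/in; NOT adequate

E80XX → F_EXX = 80 ksi.
Total weld length L_w = 24 in. Treat welds as unit-width lines.
Polar moment about centroid: J = 2[d³/12 + d(b/2)²] = 2[12³/12 + 12×2.25²] = 409.5 in³.
Direct shear f_v = P/L_w = 46.8 / 24 = 1.95 kip/in (vertical).
Torsion M = P·e = 46.8 × 9.5 = 444.6 kip·in.
Critical point at (x, y) = (2.25, 6) from centroid. f_tx = M·y/J = 6.514 kip/in; f_ty = M·x/J = 2.443 kip/in.
Resultant f_max = √[f_tx² + (f_v + f_ty)²] = √[6.514² + (1.95 + 2.443)²] = 7.857 kip/in.
Capacity per unit length: φr_n = 0.75 × 0.6 × 80 × (0.707 × 0.25) = 6.363 kip/in.
7.857 > 6.363 → NOT adequate.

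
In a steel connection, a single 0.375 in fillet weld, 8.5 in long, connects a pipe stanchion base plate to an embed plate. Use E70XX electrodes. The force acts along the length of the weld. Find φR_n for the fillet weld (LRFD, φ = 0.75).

φR_n ≈ 71 kip

E70XX → F_EXX = 70 ksi.
Effective throat t_e = 0.707 × 0.375 = 0.2651 in.
Total length L = 8.5 in; A_we = 0.2651 × 8.5 = 2.254 in².
F_nw = 0.6 F_EXX = 0.6 × 70 = 42 ksi.
φR_n = 0.75 × 42 × 2.254 = 70.99 kip.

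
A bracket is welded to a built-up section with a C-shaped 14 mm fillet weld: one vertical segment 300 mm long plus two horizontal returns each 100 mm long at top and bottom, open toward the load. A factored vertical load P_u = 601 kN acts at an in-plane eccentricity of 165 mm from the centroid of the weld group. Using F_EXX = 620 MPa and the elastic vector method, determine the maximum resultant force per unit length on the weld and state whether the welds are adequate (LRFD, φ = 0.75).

f_max ≈ 3090 N/mm; NOT adequate

Total weld length L_w = 500 mm. Treat welds as unit-width lines.
Centroid: x̄ = 2×100×50 / 500 = 20 mm from the vertical weld.
Polar moment about centroid: J = I_x + I_y = [300³/12 + 2×100×150²] + [300×20² + 2(100³/12 + 100×30²)] = 7217000 mm³.
Direct shear f_v = P/L_w = 601×10³ / 500 = 1202 N/mm (vertical).
Torsion M = P·e = 601×10³ × 165 = 99165000 N·mm.
Critical point at (x, y) = (80, 150) from centroid. f_tx = M·y/J = 2061 N/mm; f_ty = M·x/J = 1099 N/mm.
Resultant f_max = √[f_tx² + (f_v + f_ty)²] = √[2061² + (1202 + 1099)²] = 3089 N/mm.
Capacity per unit length: φr_n = 0.75 × 0.6 × 620 × (0.707 × 14) = 2762 N/mm.
3089 > 2762 → NOT adequate.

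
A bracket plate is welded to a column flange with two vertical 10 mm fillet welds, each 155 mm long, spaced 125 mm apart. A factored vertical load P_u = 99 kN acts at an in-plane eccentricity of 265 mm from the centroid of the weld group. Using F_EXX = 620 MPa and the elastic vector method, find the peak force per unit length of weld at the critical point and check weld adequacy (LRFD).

f_max ≈ 1650 N/mm; adequate

Total weld length L_w = 310 mm. Treat welds as unit-width lines.
Polar moment about centroid: J = 2[d³/12 + d(b/2)²] = 2[155³/12 + 155×62.5²] = 1832000 mm³.
Direct shear f_v = P/L_w = 99×10³ / 310 = 319.4 N/mm (vertical).
Torsion M = P·e = 99×10³ × 265 = 26235000 N·mm.
Critical point at (x, y) = (62.5, 77.5) from centroid. f_tx = M·y/J = 1110 N/mm; f_ty = M·x/J = 895.2 N/mm.
Resultant f_max = √[f_tx² + (f_v + f_ty)²] = √[1110² + (319.4 + 895.2)²] = 1645 N/mm.
Capacity per unit length: φr_n = 0.75 × 0.6 × 620 × (0.707 × 10) = 1973 N/mm.
1645 ≤ 1973 → adequate.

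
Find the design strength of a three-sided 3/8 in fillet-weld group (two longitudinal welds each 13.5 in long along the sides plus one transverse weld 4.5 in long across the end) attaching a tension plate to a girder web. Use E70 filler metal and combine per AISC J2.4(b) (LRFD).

φR_n ≈ 263 kip

E70XX → F_EXX = 70 ksi.
t_e = 0.707 × 0.375 = 0.2651 in.
R_nwl = 0.6 × 70 × 0.2651 × 27 = 300.7 kip (longitudinal, 2 welds).
R_nwt = 0.6 × 70 × 0.2651 × 4.5 = 50.11 kip (transverse, base value).
(i) R_nwl + R_nwt = 350.8 kip; (ii) 0.85 R_nwl + 1.5 R_nwt = 330.7 kip.
R_n = max = 350.8 kip [governs: (i)]; φR_n = 263.1 kip.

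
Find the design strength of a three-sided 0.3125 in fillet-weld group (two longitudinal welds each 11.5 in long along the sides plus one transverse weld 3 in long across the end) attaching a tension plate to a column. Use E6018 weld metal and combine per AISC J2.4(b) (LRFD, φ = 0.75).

E60XX → F_EXX = 60 ksi.
t_e = 0.707 × 0.3125 = 0.2209 in.
R_nwl = 0.6 × 60 × 0.2209 × 23 = 182.9 kips (longitudinal, 2 welds).
R_nwt = 0.6 × 60 × 0.2209 × 3 = 23.86 kips (transverse, base value).
(i) R_nwl + R_nwt = 206.8 kips; (ii) 0.85 R_nwl + 1.5 R_nwt = 191.3 kips.
R_n = max = 206.8 kips [governs: (i)]; φR_n = 155.1 kips.

φR_n ≈ 155 kips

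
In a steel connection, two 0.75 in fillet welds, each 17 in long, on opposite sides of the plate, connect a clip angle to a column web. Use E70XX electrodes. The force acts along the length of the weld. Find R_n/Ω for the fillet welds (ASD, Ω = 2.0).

R_n/Ω ≈ 379 kip

E70XX → F_EXX = 70 ksi.
Effective throat t_e = 0.707 × 0.75 = 0.5302 in.
Total length L = 34 in; A_we = 0.5302 × 34 = 18.03 in².
F_nw = 0.6 F_EXX = 0.6 × 70 = 42 ksi.
R_n = 42 × 18.03 = 757.2 kip; R_n/Ω = 757.2/2.0 = 378.6 kip.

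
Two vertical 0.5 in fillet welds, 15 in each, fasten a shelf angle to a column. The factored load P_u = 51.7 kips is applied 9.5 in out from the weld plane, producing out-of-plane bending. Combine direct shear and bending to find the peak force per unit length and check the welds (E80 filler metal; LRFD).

f_max ≈ 6.77 kip/in; adequate

E80XX → F_EXX = 80 ksi.
L_w = 2 × 15 = 30 in; section modulus (unit throat) S = 2 × L²/6 = 75 in².
Direct shear f_v = P/L_w = 51.7/30 = 1.723 kip/in.
Moment M = P × e = 51.7 × 9.5 = 491.15 kip·in; bending f_b = M/S = 6.549 kip/in.
f_max = √(f_v² + f_b²) = √(1.723² + 6.549²) = 6.772 kip/in.
φr_n = 0.75 × 0.6 × 80 × (0.707 × 0.5) = 12.73 kip/in → adequate.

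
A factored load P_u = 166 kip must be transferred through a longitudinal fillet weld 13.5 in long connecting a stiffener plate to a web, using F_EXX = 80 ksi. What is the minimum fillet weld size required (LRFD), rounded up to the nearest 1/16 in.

Total weld length L = 13.5 in.
Required throat t_e = P_u / (φ × 0.6 F_EXX × L) = 166 / (0.75 × 0.6 × 80 × 13.5) = 0.3416 in.
Required leg w = t_e / 0.707 = 0.4831 in → use 1/2 in.

w = 1/2 in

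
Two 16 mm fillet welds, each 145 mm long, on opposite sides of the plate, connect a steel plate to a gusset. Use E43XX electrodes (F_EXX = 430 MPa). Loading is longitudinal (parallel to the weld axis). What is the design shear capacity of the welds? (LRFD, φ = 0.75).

Effective throat t_e = 0.707 × 16 = 11.31 mm.
Total length L = 290 mm; A_we = 11.31 × 290 = 3280 mm².
F_nw = 0.6 F_EXX = 0.6 × 430 = 258 MPa.
φR_n = 0.75 × 258 × 3280 × 10⁻³ = 634.8 kN.

φR_n ≈ 635 kN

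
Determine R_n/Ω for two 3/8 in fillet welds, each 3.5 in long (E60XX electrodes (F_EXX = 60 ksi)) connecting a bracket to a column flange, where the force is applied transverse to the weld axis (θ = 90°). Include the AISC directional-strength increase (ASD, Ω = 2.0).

R_n/Ω ≈ 50.1 kips

t_e = 0.707 × 0.375 = 0.2651 in; A_we = 0.2651 × 7 = 1.856 in².
Directional factor: 1.0 + 0.5 sin^1.5(90°) = 1.5.
F_nw = 0.6 × 60 × 1.5 = 54 ksi.
R_n/Ω = (54 × 1.856) / 2.0 = 50.11 kips.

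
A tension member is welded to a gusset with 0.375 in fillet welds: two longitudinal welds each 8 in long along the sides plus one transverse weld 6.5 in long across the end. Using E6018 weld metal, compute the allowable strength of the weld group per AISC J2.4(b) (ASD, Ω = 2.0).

R_n/Ω ≈ 111 kips

E60XX → F_EXX = 60 ksi.
t_e = 0.707 × 0.375 = 0.2651 in.
R_nwl = 0.6 × 60 × 0.2651 × 16 = 152.7 kips (longitudinal, 2 welds).
R_nwt = 0.6 × 60 × 0.2651 × 6.5 = 62.04 kips (transverse, base value).
(i) R_nwl + R_nwt = 214.8 kips; (ii) 0.85 R_nwl + 1.5 R_nwt = 222.9 kips.
R_n = max = 222.9 kips [governs: (ii)]; R_n/Ω = 111.4 kips.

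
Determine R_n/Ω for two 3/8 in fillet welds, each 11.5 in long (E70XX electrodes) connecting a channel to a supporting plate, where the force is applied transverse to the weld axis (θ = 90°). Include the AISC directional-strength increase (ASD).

E70XX → F_EXX = 70 ksi.
t_e = 0.707 × 0.375 = 0.2651 in; A_we = 0.2651 × 23 = 6.098 in².
Directional factor: 1.0 + 0.5 sin^1.5(90°) = 1.5.
F_nw = 0.6 × 70 × 1.5 = 63 ksi.
R_n/Ω = (63 × 6.098) / 2.0 = 192.1 kip.

R_n/Ω ≈ 192 kip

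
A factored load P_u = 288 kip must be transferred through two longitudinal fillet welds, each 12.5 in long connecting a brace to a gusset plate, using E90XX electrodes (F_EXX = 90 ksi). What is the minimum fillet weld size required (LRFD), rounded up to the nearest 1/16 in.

Total weld length L = 25 in.
Required throat t_e = P_u / (φ × 0.6 F_EXX × L) = 288 / (0.75 × 0.6 × 90 × 25) = 0.2844 in.
Required leg w = t_e / 0.707 = 0.4023 in → use 7/16 in.

w = 7/16 in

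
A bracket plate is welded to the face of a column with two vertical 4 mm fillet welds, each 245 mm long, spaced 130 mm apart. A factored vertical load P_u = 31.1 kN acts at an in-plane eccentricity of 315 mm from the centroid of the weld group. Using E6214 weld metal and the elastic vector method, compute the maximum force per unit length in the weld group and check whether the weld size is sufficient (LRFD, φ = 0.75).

f_max ≈ 335 N/mm; adequate

E62XX → F_EXX = 620 MPa.
Total weld length L_w = 490 mm. Treat welds as unit-width lines.
Polar moment about centroid: J = 2[d³/12 + d(b/2)²] = 2[245³/12 + 245×65²] = 4521000 mm³.
Direct shear f_v = P/L_w = 31.1×10³ / 490 = 63.47 N/mm (vertical).
Torsion M = P·e = 31.1×10³ × 315 = 9796500 N·mm.
Critical point at (x, y) = (65, 122.5) from centroid. f_tx = M·y/J = 265.4 N/mm; f_ty = M·x/J = 140.8 N/mm.
Resultant f_max = √[f_tx² + (f_v + f_ty)²] = √[265.4² + (63.47 + 140.8)²] = 335 N/mm.
Capacity per unit length: φr_n = 0.75 × 0.6 × 620 × (0.707 × 4) = 789 N/mm.
335 ≤ 789 → adequate.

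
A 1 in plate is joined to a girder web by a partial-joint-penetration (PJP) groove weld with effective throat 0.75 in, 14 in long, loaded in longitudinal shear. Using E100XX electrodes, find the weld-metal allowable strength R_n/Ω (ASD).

R_n/Ω ≈ 315 kip

E100XX → F_EXX = 100 ksi.
Effective throat (given) t_e = 0.75 in.
A_we = 0.75 × 14 = 10.5 in².
F_nw = 0.6 F_EXX = 60 ksi.
R_n/Ω = (60 × 10.5) / 2.0 = 315 kip.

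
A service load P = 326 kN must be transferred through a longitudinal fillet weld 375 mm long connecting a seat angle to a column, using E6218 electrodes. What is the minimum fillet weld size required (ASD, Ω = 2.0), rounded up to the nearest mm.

w = 7 mm

E62XX → F_EXX = 620 MPa.
Total weld length L = 375 mm.
Required throat t_e = P × Ω / (0.6 F_EXX × L) = 326 × 2.0 / (0.6 × 620 × 375 × 10⁻³) = 4.674 mm.
Required leg w = t_e / 0.707 = 6.611 mm → use 7 mm.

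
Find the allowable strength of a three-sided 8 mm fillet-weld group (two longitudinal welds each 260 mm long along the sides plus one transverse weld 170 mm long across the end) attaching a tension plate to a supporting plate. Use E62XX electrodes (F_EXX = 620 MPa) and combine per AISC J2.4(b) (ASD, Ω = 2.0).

t_e = 0.707 × 8 = 5.656 mm.
R_nwl = 0.6 × 620 × 5.656 × 520 × 10⁻³ = 1094 kN (longitudinal, 2 welds).
R_nwt = 0.6 × 620 × 5.656 × 170 × 10⁻³ = 357.7 kN (transverse, base value).
(i) R_nwl + R_nwt = 1452 kN; (ii) 0.85 R_nwl + 1.5 R_nwt = 1467 kN.
R_n = max = 1467 kN [governs: (ii)]; R_n/Ω = 733.3 kN.

R_n/Ω ≈ 733 kN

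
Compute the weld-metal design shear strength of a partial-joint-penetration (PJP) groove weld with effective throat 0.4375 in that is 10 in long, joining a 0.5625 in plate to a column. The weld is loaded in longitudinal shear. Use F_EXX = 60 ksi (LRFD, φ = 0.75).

Effective throat (given) t_e = 0.4375 in.
A_we = 0.4375 × 10 = 4.375 in².
F_nw = 0.6 F_EXX = 36 ksi.
φR_n = 0.75 × 36 × 4.375 = 118.1 kip.

φR_n ≈ 118 kip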